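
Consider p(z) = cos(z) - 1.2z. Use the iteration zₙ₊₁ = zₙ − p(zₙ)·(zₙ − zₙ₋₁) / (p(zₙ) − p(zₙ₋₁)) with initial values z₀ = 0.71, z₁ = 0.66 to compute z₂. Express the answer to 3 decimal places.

0.659

p(0.71) = -0.09364, p(0.66) = -0.00201
z₂ = 0.66000 − (-0.00201)·(0.66000 − 0.71000) / (-0.00201 − (-0.09364)) = 0.66000 − (0.00010)/(0.09163) = 0.65890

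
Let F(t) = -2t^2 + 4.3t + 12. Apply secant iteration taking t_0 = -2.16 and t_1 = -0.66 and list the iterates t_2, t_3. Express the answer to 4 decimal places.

F(-2.16) = -6.619200, F(-0.66) = 8.290800
t_2 = -0.660000 − 8.290800·(-0.660000 − (-2.160000)) / (8.290800 − (-6.619200)) = -0.660000 − (12.436200)/(14.910000) = -1.494085
F(-1.494085) = 1.110860
t_3 = -1.494085 − 1.110860·(-1.494085 − (-0.660000)) / (1.110860 − 8.290800) = -1.494085 − (-0.926551)/(-7.179940) = -1.623132

-1.4941, -1.6231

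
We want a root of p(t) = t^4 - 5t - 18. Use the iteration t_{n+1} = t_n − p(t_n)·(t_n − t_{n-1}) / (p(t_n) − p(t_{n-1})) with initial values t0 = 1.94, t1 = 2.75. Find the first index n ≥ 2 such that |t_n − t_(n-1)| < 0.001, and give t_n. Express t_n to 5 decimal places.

n = 6, t_n = 2.33387

p(1.94) = -13.5353150, p(2.75) = 25.4414062
t2 = 2.7500000 − 25.4414062·(0.8100000)/(38.9767213) = 2.2212860;  |Δ| = 0.5287140
p(2.2212860) = -4.7609746
t3 = 2.2212860 − (-4.7609746)·(-0.5287140)/(-30.2023809) = 2.3046302;  |Δ| = 0.0833442
p(2.3046302) = -1.3130269
t4 = 2.3046302 − (-1.3130269)·(0.0833442)/(3.4479477) = 2.3363689;  |Δ| = 0.0317387
p(2.3363689) = 0.1146817
t5 = 2.3363689 − 0.1146817·(0.0317387)/(1.4277086) = 2.3338194;  |Δ| = 0.0025494
p(2.3338194) = -0.0024135
t6 = 2.3338194 − (-0.0024135)·(-0.0025494)/(-0.1170952) = 2.3338720;  |Δ| = 0.0000525
|t6 − t5| = 0.0000525 < 0.001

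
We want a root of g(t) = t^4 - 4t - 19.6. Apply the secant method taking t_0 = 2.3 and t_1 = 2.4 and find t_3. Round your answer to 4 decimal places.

g(2.3) = -0.815900, g(2.4) = 3.977600
t_2 = 2.400000 − 3.977600·(2.400000 − 2.300000) / (3.977600 − (-0.815900)) = 2.400000 − (0.397760)/(4.793500) = 2.317021
g(2.317021) = -0.046367
t_3 = 2.317021 − (-0.046367)·(2.317021 − 2.400000) / (-0.046367 − 3.977600) = 2.317021 − (0.003847)/(-4.023967) = 2.317977

2.3180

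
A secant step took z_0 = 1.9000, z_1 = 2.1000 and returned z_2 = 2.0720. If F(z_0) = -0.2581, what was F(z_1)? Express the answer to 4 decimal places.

The secant line through (1.9000, -0.2581) and (2.1000, F(z_1)) crosses zero at z_2 = 2.0720.
So (1.9000, -0.2581), (2.1000, F(z_1)), (2.0720, 0) are collinear:
F(z_1) = -0.2581 · (2.1000 − 2.0720) / (1.9000 − 2.0720) = -0.2581 · (0.028000)/(-0.172000) = 0.042016

0.0420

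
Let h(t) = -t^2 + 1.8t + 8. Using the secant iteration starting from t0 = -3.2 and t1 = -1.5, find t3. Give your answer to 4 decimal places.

-2.0788

h(-3.2) = -8.000000, h(-1.5) = 3.050000
t2 = -1.500000 − 3.050000·(-1.500000 − (-3.200000)) / (3.050000 − (-8.000000)) = -1.500000 − (5.185000)/(11.050000) = -1.969231
h(-1.969231) = 0.577515
t3 = -1.969231 − 0.577515·(-1.969231 − (-1.500000)) / (0.577515 − 3.050000) = -1.969231 − (-0.270988)/(-2.472485) = -2.078832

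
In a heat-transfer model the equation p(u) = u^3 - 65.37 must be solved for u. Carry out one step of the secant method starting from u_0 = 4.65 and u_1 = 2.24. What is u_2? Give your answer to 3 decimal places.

3.701

p(4.65) = 35.17463, p(2.24) = -54.13058
u_2 = 2.24000 − (-54.13058)·(2.24000 − 4.65000) / (-54.13058 − 35.17463) = 2.24000 − (130.45469)/(-89.30520) = 3.70077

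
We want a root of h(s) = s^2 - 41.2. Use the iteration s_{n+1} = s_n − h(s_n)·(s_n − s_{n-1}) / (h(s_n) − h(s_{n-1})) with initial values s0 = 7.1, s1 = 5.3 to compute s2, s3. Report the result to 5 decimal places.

h(7.1) = 9.2100000, h(5.3) = -13.1100000
s2 = 5.3000000 − (-13.1100000)·(5.3000000 − 7.1000000) / (-13.1100000 − 9.2100000) = 5.3000000 − (23.5980000)/(-22.3200000) = 6.3572581
h(6.3572581) = -0.7852699
s3 = 6.3572581 − (-0.7852699)·(6.3572581 − 5.3000000) / (-0.7852699 − (-13.1100000)) = 6.3572581 − (-0.8302329)/(12.3247301) = 6.4246212

6.35726, 6.42462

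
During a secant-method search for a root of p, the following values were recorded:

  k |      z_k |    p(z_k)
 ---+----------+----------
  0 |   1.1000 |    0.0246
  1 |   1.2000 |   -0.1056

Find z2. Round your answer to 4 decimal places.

z2 = 1.2000 − (-0.1056)·(1.2000 − 1.1000) / (-0.1056 − 0.0246)
   = 1.2000 − (-0.010560)/(-0.130200) = 1.118894

1.1189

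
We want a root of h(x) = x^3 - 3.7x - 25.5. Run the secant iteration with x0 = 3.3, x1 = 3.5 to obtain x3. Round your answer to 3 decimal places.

h(3.3) = -1.77300, h(3.5) = 4.42500
x2 = 3.50000 − 4.42500·(3.50000 − 3.30000) / (4.42500 − (-1.77300)) = 3.50000 − (0.88500)/(6.19800) = 3.35721
h(3.35721) = -0.08298
x3 = 3.35721 − (-0.08298)·(3.35721 − 3.50000) / (-0.08298 − 4.42500) = 3.35721 − (0.01185)/(-4.50798) = 3.35984

3.360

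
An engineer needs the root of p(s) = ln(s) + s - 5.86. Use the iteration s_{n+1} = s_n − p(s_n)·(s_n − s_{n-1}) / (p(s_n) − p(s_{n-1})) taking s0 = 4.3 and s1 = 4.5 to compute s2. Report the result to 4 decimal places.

4.3826

p(4.3) = -0.101385, p(4.5) = 0.144077
s2 = 4.500000 − 0.144077·(4.500000 − 4.300000) / (0.144077 − (-0.101385)) = 4.500000 − (0.028815)/(0.245462) = 4.382607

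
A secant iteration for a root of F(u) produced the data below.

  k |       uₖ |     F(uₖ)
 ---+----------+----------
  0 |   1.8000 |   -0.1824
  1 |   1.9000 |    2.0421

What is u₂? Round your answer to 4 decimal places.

u₂ = 1.9000 − 2.0421·(1.9000 − 1.8000) / (2.0421 − (-0.1824))
   = 1.9000 − (0.204210)/(2.224500) = 1.808200

1.8082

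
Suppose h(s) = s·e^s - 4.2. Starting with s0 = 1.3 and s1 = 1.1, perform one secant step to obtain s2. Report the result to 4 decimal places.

h(1.3) = 0.570086, h(1.1) = -0.895417
s2 = 1.100000 − (-0.895417)·(1.100000 − 1.300000) / (-0.895417 − 0.570086) = 1.100000 − (0.179083)/(-1.465503) = 1.222199

1.2222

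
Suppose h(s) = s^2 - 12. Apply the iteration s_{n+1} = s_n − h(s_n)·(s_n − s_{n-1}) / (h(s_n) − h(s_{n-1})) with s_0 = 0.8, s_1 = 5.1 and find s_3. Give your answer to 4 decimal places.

3.3097

h(0.8) = -11.360000, h(5.1) = 14.010000
s_2 = 5.100000 − 14.010000·(5.100000 − 0.800000) / (14.010000 − (-11.360000)) = 5.100000 − (60.243000)/(25.370000) = 2.725424
h(2.725424) = -4.572065
s_3 = 2.725424 − (-4.572065)·(2.725424 − 5.100000) / (-4.572065 − 14.010000) = 2.725424 − (10.856718)/(-18.582065) = 3.309682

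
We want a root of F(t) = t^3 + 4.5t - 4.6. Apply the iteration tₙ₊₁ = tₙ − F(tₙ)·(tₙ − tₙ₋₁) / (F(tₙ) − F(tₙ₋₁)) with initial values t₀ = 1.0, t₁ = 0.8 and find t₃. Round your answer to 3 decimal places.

F(1.0) = 0.90000, F(0.8) = -0.48800
t₂ = 0.80000 − (-0.48800)·(0.80000 − 1.00000) / (-0.48800 − 0.90000) = 0.80000 − (0.09760)/(-1.38800) = 0.87032
F(0.87032) = -0.02435
t₃ = 0.87032 − (-0.02435)·(0.87032 − 0.80000) / (-0.02435 − (-0.48800)) = 0.87032 − (-0.00171)/(0.46365) = 0.87401

0.874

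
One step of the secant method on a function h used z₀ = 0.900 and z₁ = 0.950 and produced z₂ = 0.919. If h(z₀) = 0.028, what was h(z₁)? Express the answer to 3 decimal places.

The secant line through (0.900, 0.028) and (0.950, h(z₁)) crosses zero at z₂ = 0.919.
So (0.900, 0.028), (0.950, h(z₁)), (0.919, 0) are collinear:
h(z₁) = 0.028 · (0.950 − 0.919) / (0.900 − 0.919) = 0.028 · (0.03100)/(-0.01900) = -0.04568

-0.046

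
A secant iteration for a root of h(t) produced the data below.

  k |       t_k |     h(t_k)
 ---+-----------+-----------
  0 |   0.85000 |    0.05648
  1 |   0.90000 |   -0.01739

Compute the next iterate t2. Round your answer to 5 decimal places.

t2 = 0.90000 − (-0.01739)·(0.90000 − 0.85000) / (-0.01739 − 0.05648)
   = 0.90000 − (-0.0008695)/(-0.0738700) = 0.8882293

0.88823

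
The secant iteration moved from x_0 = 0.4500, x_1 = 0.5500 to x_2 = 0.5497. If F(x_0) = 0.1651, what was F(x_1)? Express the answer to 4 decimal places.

-0.0005

The secant line through (0.4500, 0.1651) and (0.5500, F(x_1)) crosses zero at x_2 = 0.5497.
So (0.4500, 0.1651), (0.5500, F(x_1)), (0.5497, 0) are collinear:
F(x_1) = 0.1651 · (0.5500 − 0.5497) / (0.4500 − 0.5497) = 0.1651 · (0.000300)/(-0.099700) = -0.000497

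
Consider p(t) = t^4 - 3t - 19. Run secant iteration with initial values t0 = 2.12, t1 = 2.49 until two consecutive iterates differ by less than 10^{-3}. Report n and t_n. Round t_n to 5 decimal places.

n = 5, t_n = 2.25284

p(2.12) = -5.1603686, p(2.49) = 11.9712400
t2 = 2.4900000 − 11.9712400·(0.3700000)/(17.1316087) = 2.2314511;  |Δ| = 0.2585489
p(2.2314511) = -0.9001883
t3 = 2.2314511 − (-0.9001883)·(-0.2585489)/(-12.8714283) = 2.2495332;  |Δ| = 0.0180821
p(2.2495332) = -0.1409550
t4 = 2.2495332 − (-0.1409550)·(0.0180821)/(0.7592333) = 2.2528902;  |Δ| = 0.0033570
p(2.2528902) = 0.0021757
t5 = 2.2528902 − 0.0021757·(0.0033570)/(0.1431308) = 2.2528392;  |Δ| = 0.0000510
|t5 − t4| = 0.0000510 < 10^{-3}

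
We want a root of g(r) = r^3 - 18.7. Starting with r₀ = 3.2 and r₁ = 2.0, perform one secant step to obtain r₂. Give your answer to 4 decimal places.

2.5184

g(3.2) = 14.068000, g(2.0) = -10.700000
r₂ = 2.000000 − (-10.700000)·(2.000000 − 3.200000) / (-10.700000 − 14.068000) = 2.000000 − (12.840000)/(-24.768000) = 2.518411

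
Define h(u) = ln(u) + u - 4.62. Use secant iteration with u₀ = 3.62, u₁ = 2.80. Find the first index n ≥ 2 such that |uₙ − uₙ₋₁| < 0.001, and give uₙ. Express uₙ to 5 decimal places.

h(3.62) = 0.2864740, h(2.80) = -0.7903806
u₂ = 2.8000000 − (-0.7903806)·(-0.8200000)/(-1.0768546) = 3.4018566;  |Δ| = 0.6018566
h(3.4018566) = 0.0061780
u₃ = 3.4018566 − 0.0061780·(0.6018566)/(0.7965586) = 3.3971887;  |Δ| = 0.0046679
h(3.3971887) = 0.0001370
u₄ = 3.3971887 − 0.0001370·(-0.0046679)/(-0.0060410) = 3.3970829;  |Δ| = 0.0001058
|u₄ − u₃| = 0.0001058 < 0.001

n = 4, uₙ = 3.39708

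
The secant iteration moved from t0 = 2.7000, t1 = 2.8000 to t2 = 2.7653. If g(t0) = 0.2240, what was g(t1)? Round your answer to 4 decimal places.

-0.1190

The secant line through (2.7000, 0.2240) and (2.8000, g(t1)) crosses zero at t2 = 2.7653.
So (2.7000, 0.2240), (2.8000, g(t1)), (2.7653, 0) are collinear:
g(t1) = 0.2240 · (2.8000 − 2.7653) / (2.7000 − 2.7653) = 0.2240 · (0.034700)/(-0.065300) = -0.119032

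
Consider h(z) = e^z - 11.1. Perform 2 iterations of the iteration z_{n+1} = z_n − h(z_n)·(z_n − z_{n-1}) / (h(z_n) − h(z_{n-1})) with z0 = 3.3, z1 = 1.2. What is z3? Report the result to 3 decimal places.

2.830

h(3.3) = 16.01264, h(1.2) = -7.77988
z2 = 1.20000 − (-7.77988)·(1.20000 − 3.30000) / (-7.77988 − 16.01264) = 1.20000 − (16.33775)/(-23.79252) = 1.88668
h(1.88668) = -4.50260
z3 = 1.88668 − (-4.50260)·(1.88668 − 1.20000) / (-4.50260 − (-7.77988)) = 1.88668 − (-3.09183)/(3.27729) = 2.83009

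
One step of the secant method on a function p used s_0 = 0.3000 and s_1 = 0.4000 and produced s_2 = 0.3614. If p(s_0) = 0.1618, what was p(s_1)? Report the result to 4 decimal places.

-0.1017

The secant line through (0.3000, 0.1618) and (0.4000, p(s_1)) crosses zero at s_2 = 0.3614.
So (0.3000, 0.1618), (0.4000, p(s_1)), (0.3614, 0) are collinear:
p(s_1) = 0.1618 · (0.4000 − 0.3614) / (0.3000 − 0.3614) = 0.1618 · (0.038600)/(-0.061400) = -0.101718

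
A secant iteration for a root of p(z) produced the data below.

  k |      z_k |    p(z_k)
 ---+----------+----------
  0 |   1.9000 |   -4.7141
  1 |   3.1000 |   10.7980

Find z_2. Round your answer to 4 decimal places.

z_2 = 3.1000 − 10.7980·(3.1000 − 1.9000) / (10.7980 − (-4.7141))
   = 3.1000 − (12.957600)/(15.512100) = 2.264678

2.2647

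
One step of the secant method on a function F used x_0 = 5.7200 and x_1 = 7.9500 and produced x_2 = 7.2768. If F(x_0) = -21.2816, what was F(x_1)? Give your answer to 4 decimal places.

The secant line through (5.7200, -21.2816) and (7.9500, F(x_1)) crosses zero at x_2 = 7.2768.
So (5.7200, -21.2816), (7.9500, F(x_1)), (7.2768, 0) are collinear:
F(x_1) = -21.2816 · (7.9500 − 7.2768) / (5.7200 − 7.2768) = -21.2816 · (0.673200)/(-1.556800) = 9.202706

9.2027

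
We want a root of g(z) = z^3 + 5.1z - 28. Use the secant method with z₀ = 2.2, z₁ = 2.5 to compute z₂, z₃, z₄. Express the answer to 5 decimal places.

2.48271, 2.48419, 2.48420

g(2.2) = -6.1320000, g(2.5) = 0.3750000
z₂ = 2.5000000 − 0.3750000·(2.5000000 − 2.2000000) / (0.3750000 − (-6.1320000)) = 2.5000000 − (0.1125000)/(6.5070000) = 2.4827109
g(2.4827109) = -0.0351077
z₃ = 2.4827109 − (-0.0351077)·(2.4827109 − 2.5000000) / (-0.0351077 − 0.3750000) = 2.4827109 − (0.0006070)/(-0.4101077) = 2.4841910
g(2.4841910) = -0.0001747
z₄ = 2.4841910 − (-0.0001747)·(2.4841910 − 2.4827109) / (-0.0001747 − (-0.0351077)) = 2.4841910 − (-0.0000003)/(0.0349330) = 2.4841984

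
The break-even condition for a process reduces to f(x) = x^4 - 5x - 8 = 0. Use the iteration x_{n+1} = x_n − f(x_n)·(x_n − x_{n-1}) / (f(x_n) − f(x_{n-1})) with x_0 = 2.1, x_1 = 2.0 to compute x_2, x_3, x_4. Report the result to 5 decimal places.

f(2.1) = 0.9481000, f(2.0) = -2.0000000
x_2 = 2.0000000 − (-2.0000000)·(2.0000000 − 2.1000000) / (-2.0000000 − 0.9481000) = 2.0000000 − (0.2000000)/(-2.9481000) = 2.0678403
f(2.0678403) = -0.0553375
x_3 = 2.0678403 − (-0.0553375)·(2.0678403 − 2.0000000) / (-0.0553375 − (-2.0000000)) = 2.0678403 − (-0.0037541)/(1.9446625) = 2.0697708
f(2.0697708) = 0.0033828
x_4 = 2.0697708 − 0.0033828·(2.0697708 − 2.0678403) / (0.0033828 − (-0.0553375)) = 2.0697708 − (0.0000065)/(0.0587202) = 2.0696596

2.06784, 2.06977, 2.06966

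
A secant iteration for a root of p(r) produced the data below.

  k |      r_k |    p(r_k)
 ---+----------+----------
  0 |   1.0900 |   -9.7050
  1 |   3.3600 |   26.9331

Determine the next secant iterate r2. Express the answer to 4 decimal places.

r2 = 3.3600 − 26.9331·(3.3600 − 1.0900) / (26.9331 − (-9.7050))
   = 3.3600 − (61.138137)/(36.638100) = 1.691296

1.6913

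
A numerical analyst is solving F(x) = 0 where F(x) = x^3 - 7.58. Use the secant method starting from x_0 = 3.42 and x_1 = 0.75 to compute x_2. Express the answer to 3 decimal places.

1.233

F(3.42) = 32.42169, F(0.75) = -7.15813
x_2 = 0.75000 − (-7.15813)·(0.75000 − 3.42000) / (-7.15813 − 32.42169) = 0.75000 − (19.11219)/(-39.57981) = 1.23288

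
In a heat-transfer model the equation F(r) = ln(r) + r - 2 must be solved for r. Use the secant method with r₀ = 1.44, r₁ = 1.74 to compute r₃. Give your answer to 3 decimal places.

1.557

F(1.44) = -0.19536, F(1.74) = 0.29389
r₂ = 1.74000 − 0.29389·(1.74000 − 1.44000) / (0.29389 − (-0.19536)) = 1.74000 − (0.08817)/(0.48924) = 1.55979
F(1.55979) = 0.00434
r₃ = 1.55979 − 0.00434·(1.55979 − 1.74000) / (0.00434 − 0.29389) = 1.55979 − (-0.00078)/(-0.28954) = 1.55709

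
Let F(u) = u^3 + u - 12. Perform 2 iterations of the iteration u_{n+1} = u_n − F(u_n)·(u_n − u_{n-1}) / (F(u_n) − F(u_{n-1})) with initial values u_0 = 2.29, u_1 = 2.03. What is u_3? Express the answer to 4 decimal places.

F(2.29) = 2.298989, F(2.03) = -1.604573
u_2 = 2.030000 − (-1.604573)·(2.030000 − 2.290000) / (-1.604573 − 2.298989) = 2.030000 − (0.417189)/(-3.903562) = 2.136874
F(2.136874) = -0.105668
u_3 = 2.136874 − (-0.105668)·(2.136874 − 2.030000) / (-0.105668 − (-1.604573)) = 2.136874 − (-0.011293)/(1.498905) = 2.144408

2.1444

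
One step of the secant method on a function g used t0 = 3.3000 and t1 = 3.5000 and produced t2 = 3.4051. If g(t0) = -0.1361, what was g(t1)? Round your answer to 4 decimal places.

The secant line through (3.3000, -0.1361) and (3.5000, g(t1)) crosses zero at t2 = 3.4051.
So (3.3000, -0.1361), (3.5000, g(t1)), (3.4051, 0) are collinear:
g(t1) = -0.1361 · (3.5000 − 3.4051) / (3.3000 − 3.4051) = -0.1361 · (0.094900)/(-0.105100) = 0.122891

0.1229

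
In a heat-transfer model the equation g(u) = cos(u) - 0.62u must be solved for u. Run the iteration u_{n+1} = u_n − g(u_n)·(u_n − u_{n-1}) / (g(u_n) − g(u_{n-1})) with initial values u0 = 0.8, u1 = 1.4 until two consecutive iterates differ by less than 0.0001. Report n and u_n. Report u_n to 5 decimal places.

n = 5, u_n = 0.94489

g(0.8) = 0.2007067, g(1.4) = -0.6980329
u2 = 1.4000000 − (-0.6980329)·(0.6000000)/(-0.8987396) = 0.9339921;  |Δ| = 0.4660079
g(0.9339921) = 0.0155539
u3 = 0.9339921 − 0.0155539·(-0.4660079)/(0.7135868) = 0.9441496;  |Δ| = 0.0101575
g(0.9441496) = 0.0010591
u4 = 0.9441496 − 0.0010591·(0.0101575)/(-0.0144948) = 0.9448918;  |Δ| = 0.0007422
g(0.9448918) = -0.0000024
u5 = 0.9448918 − (-0.0000024)·(0.0007422)/(-0.0010615) = 0.9448902;  |Δ| = 0.0000017
|u5 − u4| = 0.0000017 < 0.0001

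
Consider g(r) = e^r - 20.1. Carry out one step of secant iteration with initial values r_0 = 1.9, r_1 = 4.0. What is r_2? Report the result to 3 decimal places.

2.488

g(1.9) = -13.41411, g(4.0) = 34.49815
r_2 = 4.00000 − 34.49815·(4.00000 − 1.90000) / (34.49815 − (-13.41411)) = 4.00000 − (72.44612)/(47.91226) = 2.48794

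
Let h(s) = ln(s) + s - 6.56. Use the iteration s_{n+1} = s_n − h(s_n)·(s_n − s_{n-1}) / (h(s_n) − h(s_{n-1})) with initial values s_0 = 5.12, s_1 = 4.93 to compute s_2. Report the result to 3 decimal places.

h(5.12) = 0.19315, h(4.93) = -0.03466
s_2 = 4.93000 − (-0.03466)·(4.93000 − 5.12000) / (-0.03466 − 0.19315) = 4.93000 − (0.00659)/(-0.22782) = 4.95891

4.959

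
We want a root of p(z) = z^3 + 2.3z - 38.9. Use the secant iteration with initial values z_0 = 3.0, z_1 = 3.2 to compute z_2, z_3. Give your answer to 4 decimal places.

p(3.0) = -5.000000, p(3.2) = 1.228000
z_2 = 3.200000 − 1.228000·(3.200000 − 3.000000) / (1.228000 − (-5.000000)) = 3.200000 − (0.245600)/(6.228000) = 3.160565
p(3.160565) = -0.059270
z_3 = 3.160565 − (-0.059270)·(3.160565 − 3.200000) / (-0.059270 − 1.228000) = 3.160565 − (0.002337)/(-1.287270) = 3.162381

3.1606, 3.1624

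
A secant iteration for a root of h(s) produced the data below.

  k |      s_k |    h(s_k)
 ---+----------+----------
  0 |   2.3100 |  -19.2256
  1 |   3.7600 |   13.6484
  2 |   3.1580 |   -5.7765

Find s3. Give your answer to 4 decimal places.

3.3370

s3 = 3.1580 − (-5.7765)·(3.1580 − 3.7600) / (-5.7765 − 13.6484)
   = 3.1580 − (3.477453)/(-19.424900) = 3.337020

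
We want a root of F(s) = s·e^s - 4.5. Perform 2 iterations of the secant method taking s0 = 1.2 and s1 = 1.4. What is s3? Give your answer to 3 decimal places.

F(1.2) = -0.51586, F(1.4) = 1.17728
s2 = 1.40000 − 1.17728·(1.40000 − 1.20000) / (1.17728 − (-0.51586)) = 1.40000 − (0.23546)/(1.69314) = 1.26094
F(1.26094) = -0.05051
s3 = 1.26094 − (-0.05051)·(1.26094 − 1.40000) / (-0.05051 − 1.17728) = 1.26094 − (0.00702)/(-1.22779) = 1.26666

1.267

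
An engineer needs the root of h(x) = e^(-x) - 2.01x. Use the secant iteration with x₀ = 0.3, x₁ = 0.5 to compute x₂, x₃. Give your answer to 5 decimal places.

0.35140, 0.35042

h(0.3) = 0.1378182, h(0.5) = -0.3984693
x₂ = 0.5000000 − (-0.3984693)·(0.5000000 − 0.3000000) / (-0.3984693 − 0.1378182) = 0.5000000 − (-0.0796939)/(-0.5362876) = 0.3513971
h(0.3513971) = -0.0026040
x₃ = 0.3513971 − (-0.0026040)·(0.3513971 − 0.5000000) / (-0.0026040 − (-0.3984693)) = 0.3513971 − (0.0003870)/(0.3958653) = 0.3504196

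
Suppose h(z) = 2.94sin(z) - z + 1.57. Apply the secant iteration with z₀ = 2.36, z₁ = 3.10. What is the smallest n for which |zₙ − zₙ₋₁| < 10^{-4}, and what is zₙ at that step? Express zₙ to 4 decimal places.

h(2.36) = 1.280968, h(3.10) = -1.407753
z₂ = 3.100000 − (-1.407753)·(0.740000)/(-2.688721) = 2.712553;  |Δ| = 0.387447
h(2.712553) = 0.080481
z₃ = 2.712553 − 0.080481·(-0.387447)/(1.488234) = 2.733505;  |Δ| = 0.020952
h(2.733505) = 0.003247
z₄ = 2.733505 − 0.003247·(0.020952)/(-0.077234) = 2.734386;  |Δ| = 0.000881
h(2.734386) = -0.000011
z₅ = 2.734386 − (-0.000011)·(0.000881)/(-0.003258) = 2.734383;  |Δ| = 0.000003
|z₅ − z₄| = 0.000003 < 10^{-4}

n = 5, zₙ = 2.7344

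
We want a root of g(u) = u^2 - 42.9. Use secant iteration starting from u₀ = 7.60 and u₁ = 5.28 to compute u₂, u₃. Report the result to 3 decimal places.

6.446, 6.561

g(7.60) = 14.86000, g(5.28) = -15.02160
u₂ = 5.28000 − (-15.02160)·(5.28000 − 7.60000) / (-15.02160 − 14.86000) = 5.28000 − (34.85011)/(-29.88160) = 6.44627
g(6.44627) = -1.34556
u₃ = 6.44627 − (-1.34556)·(6.44627 − 5.28000) / (-1.34556 − (-15.02160)) = 6.44627 − (-1.56929)/(13.67604) = 6.56102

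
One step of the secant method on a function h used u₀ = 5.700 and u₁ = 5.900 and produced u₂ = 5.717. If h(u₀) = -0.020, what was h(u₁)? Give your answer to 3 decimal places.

0.215

The secant line through (5.700, -0.020) and (5.900, h(u₁)) crosses zero at u₂ = 5.717.
So (5.700, -0.020), (5.900, h(u₁)), (5.717, 0) are collinear:
h(u₁) = -0.020 · (5.900 − 5.717) / (5.700 − 5.717) = -0.020 · (0.18300)/(-0.01700) = 0.21529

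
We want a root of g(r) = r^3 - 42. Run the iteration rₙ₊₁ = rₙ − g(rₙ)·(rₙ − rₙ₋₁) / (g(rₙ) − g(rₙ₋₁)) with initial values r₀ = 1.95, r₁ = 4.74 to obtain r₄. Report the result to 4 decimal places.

3.5079

g(1.95) = -34.585125, g(4.74) = 64.496424
r₂ = 4.740000 − 64.496424·(4.740000 − 1.950000) / (64.496424 − (-34.585125)) = 4.740000 − (179.945023)/(99.081549) = 2.923870
g(2.923870) = -17.003802
r₃ = 2.923870 − (-17.003802)·(2.923870 − 4.740000) / (-17.003802 − 64.496424) = 2.923870 − (30.881123)/(-81.500226) = 3.302778
g(3.302778) = -5.972168
r₄ = 3.302778 − (-5.972168)·(3.302778 − 2.923870) / (-5.972168 − (-17.003802)) = 3.302778 − (-2.262905)/(11.031634) = 3.507907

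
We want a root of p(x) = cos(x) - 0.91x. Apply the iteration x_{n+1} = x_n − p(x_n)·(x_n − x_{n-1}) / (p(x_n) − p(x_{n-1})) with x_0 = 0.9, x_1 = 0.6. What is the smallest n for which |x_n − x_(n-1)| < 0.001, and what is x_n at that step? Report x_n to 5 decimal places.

p(0.9) = -0.1973900, p(0.6) = 0.2793356
x_2 = 0.6000000 − 0.2793356·(-0.3000000)/(0.4767256) = 0.7757839;  |Δ| = 0.1757839
p(0.7757839) = 0.0079090
x_3 = 0.7757839 − 0.0079090·(0.1757839)/(-0.2714266) = 0.7809060;  |Δ| = 0.0051221
p(0.7809060) = -0.0003483
x_4 = 0.7809060 − (-0.0003483)·(0.0051221)/(-0.0082573) = 0.7806899;  |Δ| = 0.0002161
|x_4 − x_3| = 0.0002161 < 0.001

n = 4, x_n = 0.78069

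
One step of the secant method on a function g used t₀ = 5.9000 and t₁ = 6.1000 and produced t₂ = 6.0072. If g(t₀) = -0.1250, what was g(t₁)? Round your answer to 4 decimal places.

0.1082

The secant line through (5.9000, -0.1250) and (6.1000, g(t₁)) crosses zero at t₂ = 6.0072.
So (5.9000, -0.1250), (6.1000, g(t₁)), (6.0072, 0) are collinear:
g(t₁) = -0.1250 · (6.1000 − 6.0072) / (5.9000 − 6.0072) = -0.1250 · (0.092800)/(-0.107200) = 0.108209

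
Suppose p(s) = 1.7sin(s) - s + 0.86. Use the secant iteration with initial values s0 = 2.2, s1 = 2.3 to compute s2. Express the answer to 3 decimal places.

p(2.2) = 0.03444, p(2.3) = -0.17230
s2 = 2.30000 − (-0.17230)·(2.30000 − 2.20000) / (-0.17230 − 0.03444) = 2.30000 − (-0.01723)/(-0.20675) = 2.21666

2.217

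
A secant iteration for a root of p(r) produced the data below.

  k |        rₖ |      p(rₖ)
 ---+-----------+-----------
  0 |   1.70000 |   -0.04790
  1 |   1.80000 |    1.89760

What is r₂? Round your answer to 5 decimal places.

r₂ = 1.80000 − 1.89760·(1.80000 − 1.70000) / (1.89760 − (-0.04790))
   = 1.80000 − (0.1897600)/(1.9455000) = 1.7024621

1.70246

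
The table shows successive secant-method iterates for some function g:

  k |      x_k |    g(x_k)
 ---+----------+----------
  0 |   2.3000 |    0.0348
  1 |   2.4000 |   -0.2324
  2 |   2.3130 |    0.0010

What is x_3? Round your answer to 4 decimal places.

2.3134

x_3 = 2.3130 − 0.0010·(2.3130 − 2.4000) / (0.0010 − (-0.2324))
   = 2.3130 − (-0.000087)/(0.233400) = 2.313373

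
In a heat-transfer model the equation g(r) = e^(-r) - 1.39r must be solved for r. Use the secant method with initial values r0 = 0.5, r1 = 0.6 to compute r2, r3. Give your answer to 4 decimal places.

g(0.5) = -0.088469, g(0.6) = -0.285188
r2 = 0.600000 − (-0.285188)·(0.600000 − 0.500000) / (-0.285188 − (-0.088469)) = 0.600000 − (-0.028519)/(-0.196719) = 0.455028
g(0.455028) = 0.001942
r3 = 0.455028 − 0.001942·(0.455028 − 0.600000) / (0.001942 − (-0.285188)) = 0.455028 − (-0.000282)/(0.287131) = 0.456008

0.4550, 0.4560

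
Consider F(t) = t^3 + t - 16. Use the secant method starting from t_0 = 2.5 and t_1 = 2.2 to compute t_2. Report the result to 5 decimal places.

2.37919

F(2.5) = 2.1250000, F(2.2) = -3.1520000
t_2 = 2.2000000 − (-3.1520000)·(2.2000000 − 2.5000000) / (-3.1520000 − 2.1250000) = 2.2000000 − (0.9456000)/(-5.2770000) = 2.3791927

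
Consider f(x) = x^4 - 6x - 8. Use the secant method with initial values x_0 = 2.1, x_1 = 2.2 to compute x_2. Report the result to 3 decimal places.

f(2.1) = -1.15190, f(2.2) = 2.22560
x_2 = 2.20000 − 2.22560·(2.20000 − 2.10000) / (2.22560 − (-1.15190)) = 2.20000 − (0.22256)/(3.37750) = 2.13411

2.134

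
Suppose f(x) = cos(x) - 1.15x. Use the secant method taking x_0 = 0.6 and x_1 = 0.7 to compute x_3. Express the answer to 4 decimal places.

f(0.6) = 0.135336, f(0.7) = -0.040158
x_2 = 0.700000 − (-0.040158)·(0.700000 − 0.600000) / (-0.040158 − 0.135336) = 0.700000 − (-0.004016)/(-0.175493) = 0.677117
f(0.677117) = 0.000697
x_3 = 0.677117 − 0.000697·(0.677117 − 0.700000) / (0.000697 − (-0.040158)) = 0.677117 − (-0.000016)/(0.040855) = 0.677508

0.6775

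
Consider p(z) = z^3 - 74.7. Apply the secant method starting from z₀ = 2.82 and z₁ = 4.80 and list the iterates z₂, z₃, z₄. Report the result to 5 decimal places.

3.99395, 4.18290, 4.21307

p(2.82) = -52.2742320, p(4.80) = 35.8920000
z₂ = 4.8000000 − 35.8920000·(4.8000000 − 2.8200000) / (35.8920000 − (-52.2742320)) = 4.8000000 − (71.0661600)/(88.1662320) = 3.9939526
p(3.9939526) = -10.9898354
z₃ = 3.9939526 − (-10.9898354)·(3.9939526 − 4.8000000) / (-10.9898354 − 35.8920000) = 3.9939526 − (8.8583280)/(-46.8818354) = 4.1829027
p(4.1829027) = -1.5131091
z₄ = 4.1829027 − (-1.5131091)·(4.1829027 − 3.9939526) / (-1.5131091 − (-10.9898354)) = 4.1829027 − (-0.2859021)/(9.4767264) = 4.2130716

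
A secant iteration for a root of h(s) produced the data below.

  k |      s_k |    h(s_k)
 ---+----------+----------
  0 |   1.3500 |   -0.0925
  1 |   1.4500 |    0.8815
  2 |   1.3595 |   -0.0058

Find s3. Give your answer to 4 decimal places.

1.3601

s3 = 1.3595 − (-0.0058)·(1.3595 − 1.4500) / (-0.0058 − 0.8815)
   = 1.3595 − (0.000525)/(-0.887300) = 1.360092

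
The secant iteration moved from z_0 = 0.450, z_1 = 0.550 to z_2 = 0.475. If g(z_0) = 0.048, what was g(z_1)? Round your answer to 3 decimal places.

The secant line through (0.450, 0.048) and (0.550, g(z_1)) crosses zero at z_2 = 0.475.
So (0.450, 0.048), (0.550, g(z_1)), (0.475, 0) are collinear:
g(z_1) = 0.048 · (0.550 − 0.475) / (0.450 − 0.475) = 0.048 · (0.07500)/(-0.02500) = -0.14400

-0.144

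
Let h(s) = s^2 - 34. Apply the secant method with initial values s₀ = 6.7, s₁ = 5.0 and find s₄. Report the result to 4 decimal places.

5.8309

h(6.7) = 10.890000, h(5.0) = -9.000000
s₂ = 5.000000 − (-9.000000)·(5.000000 − 6.700000) / (-9.000000 − 10.890000) = 5.000000 − (15.300000)/(-19.890000) = 5.769231
h(5.769231) = -0.715976
s₃ = 5.769231 − (-0.715976)·(5.769231 − 5.000000) / (-0.715976 − (-9.000000)) = 5.769231 − (-0.550751)/(8.284024) = 5.835714
h(5.835714) = 0.055561
s₄ = 5.835714 − 0.055561·(5.835714 − 5.769231) / (0.055561 − (-0.715976)) = 5.835714 − (0.003694)/(0.771538) = 5.830927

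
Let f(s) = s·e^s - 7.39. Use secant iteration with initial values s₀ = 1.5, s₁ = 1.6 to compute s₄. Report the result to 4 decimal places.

1.5572

f(1.5) = -0.667466, f(1.6) = 0.534852
s₂ = 1.600000 − 0.534852·(1.600000 − 1.500000) / (0.534852 − (-0.667466)) = 1.600000 − (0.053485)/(1.202318) = 1.555515
f(1.555515) = -0.020708
s₃ = 1.555515 − (-0.020708)·(1.555515 − 1.600000) / (-0.020708 − 0.534852) = 1.555515 − (0.000921)/(-0.555560) = 1.557173
f(1.557173) = -0.000610
s₄ = 1.557173 − (-0.000610)·(1.557173 − 1.555515) / (-0.000610 − (-0.020708)) = 1.557173 − (-0.000001)/(0.020098) = 1.557223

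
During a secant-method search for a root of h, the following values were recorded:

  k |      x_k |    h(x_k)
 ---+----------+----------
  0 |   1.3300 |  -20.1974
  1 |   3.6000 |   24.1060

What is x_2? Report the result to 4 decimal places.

2.3649

x_2 = 3.6000 − 24.1060·(3.6000 − 1.3300) / (24.1060 − (-20.1974))
   = 3.6000 − (54.720620)/(44.303400) = 2.364866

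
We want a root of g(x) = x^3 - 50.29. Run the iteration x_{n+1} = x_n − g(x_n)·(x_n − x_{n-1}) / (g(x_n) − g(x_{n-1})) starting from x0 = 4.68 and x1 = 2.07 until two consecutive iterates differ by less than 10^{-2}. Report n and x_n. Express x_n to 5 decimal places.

g(4.68) = 52.2132320, g(2.07) = -41.4202570
x2 = 2.0700000 − (-41.4202570)·(-2.6100000)/(-93.6334890) = 3.2245748;  |Δ| = 1.1545748
g(3.2245748) = -16.7612484
x3 = 3.2245748 − (-16.7612484)·(1.1545748)/(24.6590086) = 4.0093637;  |Δ| = 0.7847889
g(4.0093637) = 14.1605114
x4 = 4.0093637 − 14.1605114·(0.7847889)/(30.9217598) = 3.6499724;  |Δ| = 0.3593913
g(3.6499724) = -1.6639779
x5 = 3.6499724 − (-1.6639779)·(-0.3593913)/(-15.8244893) = 3.6877631;  |Δ| = 0.0377907
g(3.6877631) = -0.1379072
x6 = 3.6877631 − (-0.1379072)·(0.0377907)/(1.5260706) = 3.6911782;  |Δ| = 0.0034151
|x6 − x5| = 0.0034151 < 10^{-2}

n = 6, x_n = 3.69118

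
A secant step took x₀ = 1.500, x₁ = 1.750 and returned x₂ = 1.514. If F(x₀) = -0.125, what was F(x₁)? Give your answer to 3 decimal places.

2.107

The secant line through (1.500, -0.125) and (1.750, F(x₁)) crosses zero at x₂ = 1.514.
So (1.500, -0.125), (1.750, F(x₁)), (1.514, 0) are collinear:
F(x₁) = -0.125 · (1.750 − 1.514) / (1.500 − 1.514) = -0.125 · (0.23600)/(-0.01400) = 2.10714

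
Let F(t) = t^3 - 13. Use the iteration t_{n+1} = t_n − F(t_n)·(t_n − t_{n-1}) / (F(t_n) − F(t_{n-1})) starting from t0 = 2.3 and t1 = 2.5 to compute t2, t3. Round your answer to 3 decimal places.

2.348, 2.351

F(2.3) = -0.83300, F(2.5) = 2.62500
t2 = 2.50000 − 2.62500·(2.50000 − 2.30000) / (2.62500 − (-0.83300)) = 2.50000 − (0.52500)/(3.45800) = 2.34818
F(2.34818) = -0.05229
t3 = 2.34818 − (-0.05229)·(2.34818 − 2.50000) / (-0.05229 − 2.62500) = 2.34818 − (0.00794)/(-2.67729) = 2.35114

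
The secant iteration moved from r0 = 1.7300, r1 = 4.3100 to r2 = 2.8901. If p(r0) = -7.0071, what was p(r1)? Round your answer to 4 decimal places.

8.5763

The secant line through (1.7300, -7.0071) and (4.3100, p(r1)) crosses zero at r2 = 2.8901.
So (1.7300, -7.0071), (4.3100, p(r1)), (2.8901, 0) are collinear:
p(r1) = -7.0071 · (4.3100 − 2.8901) / (1.7300 − 2.8901) = -7.0071 · (1.419900)/(-1.160100) = 8.576313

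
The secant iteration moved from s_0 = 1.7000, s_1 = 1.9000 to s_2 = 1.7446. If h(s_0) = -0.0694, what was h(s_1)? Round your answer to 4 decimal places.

The secant line through (1.7000, -0.0694) and (1.9000, h(s_1)) crosses zero at s_2 = 1.7446.
So (1.7000, -0.0694), (1.9000, h(s_1)), (1.7446, 0) are collinear:
h(s_1) = -0.0694 · (1.9000 − 1.7446) / (1.7000 − 1.7446) = -0.0694 · (0.155400)/(-0.044600) = 0.241811

0.2418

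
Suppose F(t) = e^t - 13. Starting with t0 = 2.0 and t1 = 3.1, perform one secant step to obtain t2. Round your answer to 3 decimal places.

2.417

F(2.0) = -5.61094, F(3.1) = 9.19795
t2 = 3.10000 − 9.19795·(3.10000 − 2.00000) / (9.19795 − (-5.61094)) = 3.10000 − (10.11775)/(14.80890) = 2.41678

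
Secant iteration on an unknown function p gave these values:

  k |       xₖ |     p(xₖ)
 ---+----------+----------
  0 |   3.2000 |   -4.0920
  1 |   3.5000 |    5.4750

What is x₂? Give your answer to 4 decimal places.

x₂ = 3.5000 − 5.4750·(3.5000 − 3.2000) / (5.4750 − (-4.0920))
   = 3.5000 − (1.642500)/(9.567000) = 3.328316

3.3283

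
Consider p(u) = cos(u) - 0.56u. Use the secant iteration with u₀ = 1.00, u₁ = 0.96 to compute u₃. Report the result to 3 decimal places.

0.986

p(1.00) = -0.01970, p(0.96) = 0.03592
u₂ = 0.96000 − 0.03592·(0.96000 − 1.00000) / (0.03592 − (-0.01970)) = 0.96000 − (-0.00144)/(0.05562) = 0.98583
p(0.98583) = 0.00010
u₃ = 0.98583 − 0.00010·(0.98583 − 0.96000) / (0.00010 − 0.03592) = 0.98583 − (0.00000)/(-0.03582) = 0.98591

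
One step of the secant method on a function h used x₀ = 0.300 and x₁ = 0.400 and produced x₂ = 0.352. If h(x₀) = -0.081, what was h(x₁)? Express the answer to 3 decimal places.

The secant line through (0.300, -0.081) and (0.400, h(x₁)) crosses zero at x₂ = 0.352.
So (0.300, -0.081), (0.400, h(x₁)), (0.352, 0) are collinear:
h(x₁) = -0.081 · (0.400 − 0.352) / (0.300 − 0.352) = -0.081 · (0.04800)/(-0.05200) = 0.07477

0.075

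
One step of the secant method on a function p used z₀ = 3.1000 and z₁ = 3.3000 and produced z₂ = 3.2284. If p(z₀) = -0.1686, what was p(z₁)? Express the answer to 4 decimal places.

0.0940

The secant line through (3.1000, -0.1686) and (3.3000, p(z₁)) crosses zero at z₂ = 3.2284.
So (3.1000, -0.1686), (3.3000, p(z₁)), (3.2284, 0) are collinear:
p(z₁) = -0.1686 · (3.3000 − 3.2284) / (3.1000 − 3.2284) = -0.1686 · (0.071600)/(-0.128400) = 0.094017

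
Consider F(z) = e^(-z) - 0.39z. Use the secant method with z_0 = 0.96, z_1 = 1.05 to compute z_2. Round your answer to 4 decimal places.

0.9712

F(0.96) = 0.008493, F(1.05) = -0.059562
z_2 = 1.050000 − (-0.059562)·(1.050000 − 0.960000) / (-0.059562 − 0.008493) = 1.050000 − (-0.005361)/(-0.068055) = 0.971231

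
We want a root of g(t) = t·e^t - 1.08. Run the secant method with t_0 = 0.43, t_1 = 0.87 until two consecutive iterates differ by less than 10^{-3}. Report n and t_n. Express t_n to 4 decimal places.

n = 5, t_n = 0.5954

g(0.43) = -0.418979, g(0.87) = 0.996612
t_2 = 0.870000 − 0.996612·(0.440000)/(1.415592) = 0.560229;  |Δ| = 0.309771
g(0.560229) = -0.098998
t_3 = 0.560229 − (-0.098998)·(-0.309771)/(-1.095611) = 0.588219;  |Δ| = 0.027991
g(0.588219) = -0.020747
t_4 = 0.588219 − (-0.020747)·(0.027991)/(0.078252) = 0.595641;  |Δ| = 0.007421
g(0.595641) = 0.000607
t_5 = 0.595641 − 0.000607·(0.007421)/(0.021353) = 0.595430;  |Δ| = 0.000211
|t_5 − t_4| = 0.000211 < 10^{-3}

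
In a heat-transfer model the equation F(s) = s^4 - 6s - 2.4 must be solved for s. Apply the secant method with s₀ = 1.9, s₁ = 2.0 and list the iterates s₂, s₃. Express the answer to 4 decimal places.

F(1.9) = -0.767900, F(2.0) = 1.600000
s₂ = 2.000000 − 1.600000·(2.000000 − 1.900000) / (1.600000 − (-0.767900)) = 2.000000 − (0.160000)/(2.367900) = 1.932430
F(1.932430) = -0.049700
s₃ = 1.932430 − (-0.049700)·(1.932430 − 2.000000) / (-0.049700 − 1.600000) = 1.932430 − (0.003358)/(-1.649700) = 1.934465

1.9324, 1.9345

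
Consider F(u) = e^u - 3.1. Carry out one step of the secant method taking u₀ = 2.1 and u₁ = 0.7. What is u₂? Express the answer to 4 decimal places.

0.9472

F(2.1) = 5.066170, F(0.7) = -1.086247
u₂ = 0.700000 − (-1.086247)·(0.700000 − 2.100000) / (-1.086247 − 5.066170) = 0.700000 − (1.520746)/(-6.152417) = 0.947179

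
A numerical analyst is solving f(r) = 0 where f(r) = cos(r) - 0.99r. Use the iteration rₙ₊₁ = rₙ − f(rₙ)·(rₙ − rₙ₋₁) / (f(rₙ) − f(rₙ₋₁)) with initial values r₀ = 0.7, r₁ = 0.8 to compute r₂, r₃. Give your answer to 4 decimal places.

f(0.7) = 0.071842, f(0.8) = -0.095293
r₂ = 0.800000 − (-0.095293)·(0.800000 − 0.700000) / (-0.095293 − 0.071842) = 0.800000 − (-0.009529)/(-0.167135) = 0.742984
f(0.742984) = 0.000898
r₃ = 0.742984 − 0.000898·(0.742984 − 0.800000) / (0.000898 − (-0.095293)) = 0.742984 − (-0.000051)/(0.096192) = 0.743517

0.7430, 0.7435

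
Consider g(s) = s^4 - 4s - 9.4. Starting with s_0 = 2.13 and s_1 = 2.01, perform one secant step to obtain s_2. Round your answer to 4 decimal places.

g(2.13) = 2.663462, g(2.01) = -1.117592
s_2 = 2.010000 − (-1.117592)·(2.010000 − 2.130000) / (-1.117592 − 2.663462) = 2.010000 − (0.134111)/(-3.781054) = 2.045469

2.0455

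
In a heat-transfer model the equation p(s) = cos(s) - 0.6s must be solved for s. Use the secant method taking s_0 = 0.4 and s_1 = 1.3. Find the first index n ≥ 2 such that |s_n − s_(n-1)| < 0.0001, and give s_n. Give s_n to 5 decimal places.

p(0.4) = 0.6810610, p(1.3) = -0.5125012
s_2 = 1.3000000 − (-0.5125012)·(0.9000000)/(-1.1935622) = 0.9135509;  |Δ| = 0.3864491
p(0.9135509) = 0.0628079
s_3 = 0.9135509 − 0.0628079·(-0.3864491)/(0.5753091) = 0.9557405;  |Δ| = 0.0421896
p(0.9557405) = 0.0035598
s_4 = 0.9557405 − 0.0035598·(0.0421896)/(-0.0592481) = 0.9582754;  |Δ| = 0.0025349
p(0.9582754) = -0.0000333
s_5 = 0.9582754 − (-0.0000333)·(0.0025349)/(-0.0035931) = 0.9582519;  |Δ| = 0.0000235
|s_5 − s_4| = 0.0000235 < 0.0001

n = 5, s_n = 0.95825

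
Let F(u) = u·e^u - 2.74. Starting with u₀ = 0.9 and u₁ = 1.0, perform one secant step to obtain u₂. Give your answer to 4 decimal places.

F(0.9) = -0.526357, F(1.0) = -0.021718
u₂ = 1.000000 − (-0.021718)·(1.000000 − 0.900000) / (-0.021718 − (-0.526357)) = 1.000000 − (-0.002172)/(0.504639) = 1.004304

1.0043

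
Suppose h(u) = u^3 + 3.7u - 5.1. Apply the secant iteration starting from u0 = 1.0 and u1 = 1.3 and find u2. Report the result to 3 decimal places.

h(1.0) = -0.40000, h(1.3) = 1.90700
u2 = 1.30000 − 1.90700·(1.30000 − 1.00000) / (1.90700 − (-0.40000)) = 1.30000 − (0.57210)/(2.30700) = 1.05202

1.052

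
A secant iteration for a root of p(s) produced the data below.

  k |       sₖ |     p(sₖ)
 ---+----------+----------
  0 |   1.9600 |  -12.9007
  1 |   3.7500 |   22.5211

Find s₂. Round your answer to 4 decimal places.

s₂ = 3.7500 − 22.5211·(3.7500 − 1.9600) / (22.5211 − (-12.9007))
   = 3.7500 − (40.312769)/(35.421800) = 2.611922

2.6119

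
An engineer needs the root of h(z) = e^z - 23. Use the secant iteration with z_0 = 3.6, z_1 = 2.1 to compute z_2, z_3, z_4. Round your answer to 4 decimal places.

h(3.6) = 13.598234, h(2.1) = -14.833830
z_2 = 2.100000 − (-14.833830)·(2.100000 − 3.600000) / (-14.833830 − 13.598234) = 2.100000 − (22.250745)/(-28.432065) = 2.882593
h(2.882593) = -5.139468
z_3 = 2.882593 − (-5.139468)·(2.882593 − 2.100000) / (-5.139468 − (-14.833830)) = 2.882593 − (-4.022113)/(9.694362) = 3.297485
h(3.297485) = 4.044547
z_4 = 3.297485 − 4.044547·(3.297485 − 2.882593) / (4.044547 − (-5.139468)) = 3.297485 − (1.678050)/(9.184015) = 3.114771

2.8826, 3.2975, 3.1148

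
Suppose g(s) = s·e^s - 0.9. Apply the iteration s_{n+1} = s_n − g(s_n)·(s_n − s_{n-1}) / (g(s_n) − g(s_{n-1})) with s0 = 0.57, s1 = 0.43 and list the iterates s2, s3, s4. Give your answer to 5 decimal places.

g(0.57) = 0.1079122, g(0.43) = -0.2389793
s2 = 0.4300000 − (-0.2389793)·(0.4300000 − 0.5700000) / (-0.2389793 − 0.1079122) = 0.4300000 − (0.0334571)/(-0.3468915) = 0.5264483
g(0.5264483) = -0.0087710
s3 = 0.5264483 − (-0.0087710)·(0.5264483 − 0.4300000) / (-0.0087710 − (-0.2389793)) = 0.5264483 − (-0.0008459)/(0.2302083) = 0.5301230
g(0.5301230) = 0.0007539
s4 = 0.5301230 − 0.0007539·(0.5301230 − 0.5264483) / (0.0007539 − (-0.0087710)) = 0.5301230 − (0.0000028)/(0.0095248) = 0.5298322

0.52645, 0.53012, 0.52983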